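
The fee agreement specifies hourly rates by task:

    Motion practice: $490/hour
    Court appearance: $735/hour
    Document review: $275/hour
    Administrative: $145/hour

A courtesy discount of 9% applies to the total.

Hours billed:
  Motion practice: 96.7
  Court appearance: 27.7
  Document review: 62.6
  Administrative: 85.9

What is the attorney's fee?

Motion practice: 96.7 × $490 = $47,383.00
Court appearance: 27.7 × $735 = $20,359.50
Document review: 62.6 × $275 = $17,215.00
Administrative: 85.9 × $145 = $12,455.50
Subtotal: $97,413.00
Less 9% discount: −$8,767.17
Total: $97,413.00 − $8,767.17 = $88,645.83

$88,645.83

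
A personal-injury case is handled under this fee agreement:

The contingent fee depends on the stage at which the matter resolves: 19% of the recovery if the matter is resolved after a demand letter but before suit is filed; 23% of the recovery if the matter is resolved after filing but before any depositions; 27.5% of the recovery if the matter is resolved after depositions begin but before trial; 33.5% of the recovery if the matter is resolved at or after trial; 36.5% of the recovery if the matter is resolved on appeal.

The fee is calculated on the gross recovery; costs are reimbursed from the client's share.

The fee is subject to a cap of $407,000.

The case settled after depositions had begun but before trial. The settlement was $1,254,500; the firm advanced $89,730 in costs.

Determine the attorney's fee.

Fee base is the gross recovery, $1,254,500; costs are reimbursed separately.
The matter settled after depositions had begun but before trial, so the 27.5% rate applies.
$1,254,500 × 27.5% = $344,987.50
$344,987.50 is under the $407,000 cap.

$344,987.50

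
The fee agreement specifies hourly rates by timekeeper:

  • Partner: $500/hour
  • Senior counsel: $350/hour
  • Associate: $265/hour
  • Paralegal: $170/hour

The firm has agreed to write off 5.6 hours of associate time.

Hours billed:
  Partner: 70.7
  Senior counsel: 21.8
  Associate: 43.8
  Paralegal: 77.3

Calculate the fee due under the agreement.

$66,244.00

Partner: 70.7 × $500 = $35,350.00
Senior counsel: 21.8 × $350 = $7,630.00
Associate: 43.8 × $265 = $11,607.00
Paralegal: 77.3 × $170 = $13,141.00
Subtotal: $67,728.00
Write-off: 5.6 × $265 = $1,484.00
Total: $67,728.00 − $1,484.00 = $66,244.00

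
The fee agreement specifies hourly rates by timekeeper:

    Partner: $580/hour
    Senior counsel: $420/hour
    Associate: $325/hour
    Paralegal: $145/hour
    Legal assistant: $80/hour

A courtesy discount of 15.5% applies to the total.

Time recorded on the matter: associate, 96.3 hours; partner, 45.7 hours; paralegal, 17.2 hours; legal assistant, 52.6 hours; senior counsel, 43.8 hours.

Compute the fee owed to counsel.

$70,051.77

Partner: 45.7 × $580 = $26,506.00
Senior counsel: 43.8 × $420 = $18,396.00
Associate: 96.3 × $325 = $31,297.50
Paralegal: 17.2 × $145 = $2,494.00
Legal assistant: 52.6 × $80 = $4,208.00
Subtotal: $82,901.50
Less 15.5% discount: −$12,849.73
Total: $82,901.50 − $12,849.73 = $70,051.77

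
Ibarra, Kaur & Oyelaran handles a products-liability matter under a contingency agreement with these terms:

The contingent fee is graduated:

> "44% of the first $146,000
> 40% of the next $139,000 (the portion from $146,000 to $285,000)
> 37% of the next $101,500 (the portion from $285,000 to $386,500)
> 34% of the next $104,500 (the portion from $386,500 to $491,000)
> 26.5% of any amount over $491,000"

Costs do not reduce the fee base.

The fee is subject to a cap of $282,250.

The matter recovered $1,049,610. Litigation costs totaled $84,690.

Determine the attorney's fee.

$282,250.00

Fee base is the gross recovery, $1,049,610; costs are reimbursed separately.
First $146,000 at 44% = $64,240.00
Next $139,000 at 40% = $55,600.00
Next $101,500 at 37% = $37,555.00
Next $104,500 at 34% = $35,530.00
Remaining $558,610 at 26.5% = $148,031.65
Fee: $64,240.00 + $55,600.00 + $37,555.00 + $35,530.00 + $148,031.65 = $340,956.65
$340,956.65 exceeds the $282,250 cap, so the fee is capped at $282,250.00.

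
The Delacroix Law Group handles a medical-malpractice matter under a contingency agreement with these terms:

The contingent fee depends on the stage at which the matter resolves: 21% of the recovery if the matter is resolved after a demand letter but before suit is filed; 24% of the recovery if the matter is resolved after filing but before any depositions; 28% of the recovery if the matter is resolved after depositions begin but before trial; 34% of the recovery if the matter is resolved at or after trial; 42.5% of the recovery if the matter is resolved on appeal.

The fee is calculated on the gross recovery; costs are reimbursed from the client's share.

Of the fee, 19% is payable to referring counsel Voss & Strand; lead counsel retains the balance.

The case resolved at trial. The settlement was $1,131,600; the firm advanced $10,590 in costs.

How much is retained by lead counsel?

Fee base is the gross recovery, $1,131,600; costs are reimbursed separately.
The matter resolved at trial, so the 34% rate applies.
$1,131,600 × 34% = $384,744.00
Referral share: 19% of $384,744.00 = $73,101.36; lead counsel retains $384,744.00 − $73,101.36 = $311,642.64.

$311,642.64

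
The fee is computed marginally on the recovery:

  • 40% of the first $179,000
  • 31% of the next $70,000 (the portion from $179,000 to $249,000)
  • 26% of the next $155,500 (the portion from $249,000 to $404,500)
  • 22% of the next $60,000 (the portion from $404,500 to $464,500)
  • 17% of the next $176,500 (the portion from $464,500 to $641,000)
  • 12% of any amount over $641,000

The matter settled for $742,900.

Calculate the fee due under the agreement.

$189,163.00

First $179,000 at 40% = $71,600.00
Next $70,000 at 31% = $21,700.00
Next $155,500 at 26% = $40,430.00
Next $60,000 at 22% = $13,200.00
Next $176,500 at 17% = $30,005.00
Remaining $101,900 at 12% = $12,228.00
Fee: $71,600.00 + $21,700.00 + $40,430.00 + $13,200.00 + $30,005.00 + $12,228.00 = $189,163.00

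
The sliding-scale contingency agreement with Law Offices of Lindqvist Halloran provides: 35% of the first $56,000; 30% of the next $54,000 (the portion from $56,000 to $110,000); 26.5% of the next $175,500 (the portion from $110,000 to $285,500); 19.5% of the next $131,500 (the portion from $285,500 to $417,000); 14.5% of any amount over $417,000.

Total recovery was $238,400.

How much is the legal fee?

First $56,000 at 35% = $19,600.00
Next $54,000 at 30% = $16,200.00
Remaining $128,400 at 26.5% = $34,026.00
Fee: $19,600.00 + $16,200.00 + $34,026.00 = $69,826.00

$69,826.00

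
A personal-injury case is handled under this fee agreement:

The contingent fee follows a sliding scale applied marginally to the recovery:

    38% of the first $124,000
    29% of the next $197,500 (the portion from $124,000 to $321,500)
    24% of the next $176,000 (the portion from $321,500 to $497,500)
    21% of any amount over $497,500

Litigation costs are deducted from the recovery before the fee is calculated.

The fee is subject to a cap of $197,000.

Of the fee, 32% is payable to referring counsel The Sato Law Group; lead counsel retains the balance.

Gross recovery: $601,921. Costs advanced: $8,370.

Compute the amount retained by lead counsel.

Fee base (net of costs): $601,921 − $8,370 = $593,551
First $124,000 at 38% = $47,120.00
Next $197,500 at 29% = $57,275.00
Next $176,000 at 24% = $42,240.00
Remaining $96,051 at 21% = $20,170.71
Fee: $47,120.00 + $57,275.00 + $42,240.00 + $20,170.71 = $166,805.71
$166,805.71 is under the $197,000 cap.
Referral share: 32% of $166,805.71 = $53,377.83; lead counsel retains $166,805.71 − $53,377.83 = $113,427.88.

$113,427.88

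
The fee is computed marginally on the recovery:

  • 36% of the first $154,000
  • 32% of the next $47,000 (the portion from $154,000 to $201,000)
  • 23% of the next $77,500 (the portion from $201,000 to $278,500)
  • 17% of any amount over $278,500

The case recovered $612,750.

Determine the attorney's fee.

First $154,000 at 36% = $55,440.00
Next $47,000 at 32% = $15,040.00
Next $77,500 at 23% = $17,825.00
Remaining $334,250 at 17% = $56,822.50
Fee: $55,440.00 + $15,040.00 + $17,825.00 + $56,822.50 = $145,127.50

$145,127.50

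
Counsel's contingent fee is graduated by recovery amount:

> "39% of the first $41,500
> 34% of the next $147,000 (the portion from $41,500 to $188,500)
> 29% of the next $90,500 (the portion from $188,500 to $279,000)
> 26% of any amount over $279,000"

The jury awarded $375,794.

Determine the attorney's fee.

First $41,500 at 39% = $16,185.00
Next $147,000 at 34% = $49,980.00
Next $90,500 at 29% = $26,245.00
Remaining $96,794 at 26% = $25,166.44
Fee: $16,185.00 + $49,980.00 + $26,245.00 + $25,166.44 = $117,576.44

$117,576.44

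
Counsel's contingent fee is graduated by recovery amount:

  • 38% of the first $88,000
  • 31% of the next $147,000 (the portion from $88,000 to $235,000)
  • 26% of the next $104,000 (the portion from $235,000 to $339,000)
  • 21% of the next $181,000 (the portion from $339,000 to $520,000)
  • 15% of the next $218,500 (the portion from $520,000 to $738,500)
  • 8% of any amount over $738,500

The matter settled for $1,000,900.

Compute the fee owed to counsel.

First $88,000 at 38% = $33,440.00
Next $147,000 at 31% = $45,570.00
Next $104,000 at 26% = $27,040.00
Next $181,000 at 21% = $38,010.00
Next $218,500 at 15% = $32,775.00
Remaining $262,400 at 8% = $20,992.00
Fee: $33,440.00 + $45,570.00 + $27,040.00 + $38,010.00 + $32,775.00 + $20,992.00 = $197,827.00

$197,827.00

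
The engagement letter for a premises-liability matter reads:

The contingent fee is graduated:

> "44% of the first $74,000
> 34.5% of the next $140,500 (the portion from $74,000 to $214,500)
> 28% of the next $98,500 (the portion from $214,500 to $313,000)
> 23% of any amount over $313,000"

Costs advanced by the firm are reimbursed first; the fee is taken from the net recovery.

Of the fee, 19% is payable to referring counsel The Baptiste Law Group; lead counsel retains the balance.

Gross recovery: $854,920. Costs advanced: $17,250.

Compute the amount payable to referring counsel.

$43,564.45

Fee base (net of costs): $854,920 − $17,250 = $837,670
First $74,000 at 44% = $32,560.00
Next $140,500 at 34.5% = $48,472.50
Next $98,500 at 28% = $27,580.00
Remaining $524,670 at 23% = $120,674.10
Fee: $32,560.00 + $48,472.50 + $27,580.00 + $120,674.10 = $229,286.60
Referral share: 19% of $229,286.60 = $43,564.45; lead counsel retains $229,286.60 − $43,564.45 = $185,722.15.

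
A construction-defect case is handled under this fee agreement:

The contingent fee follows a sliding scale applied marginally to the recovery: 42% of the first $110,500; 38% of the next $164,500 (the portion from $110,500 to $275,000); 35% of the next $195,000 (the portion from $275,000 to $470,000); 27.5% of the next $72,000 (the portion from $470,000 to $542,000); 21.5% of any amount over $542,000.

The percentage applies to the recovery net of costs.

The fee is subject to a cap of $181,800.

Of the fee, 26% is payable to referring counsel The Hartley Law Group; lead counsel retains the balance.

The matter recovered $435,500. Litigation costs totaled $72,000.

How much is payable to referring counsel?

Fee base (net of costs): $435,500 − $72,000 = $363,500
First $110,500 at 42% = $46,410.00
Next $164,500 at 38% = $62,510.00
Remaining $88,500 at 35% = $30,975.00
Fee: $46,410.00 + $62,510.00 + $30,975.00 = $139,895.00
$139,895.00 is under the $181,800 cap.
Referral share: 26% of $139,895.00 = $36,372.70; lead counsel retains $139,895.00 − $36,372.70 = $103,522.30.

$36,372.70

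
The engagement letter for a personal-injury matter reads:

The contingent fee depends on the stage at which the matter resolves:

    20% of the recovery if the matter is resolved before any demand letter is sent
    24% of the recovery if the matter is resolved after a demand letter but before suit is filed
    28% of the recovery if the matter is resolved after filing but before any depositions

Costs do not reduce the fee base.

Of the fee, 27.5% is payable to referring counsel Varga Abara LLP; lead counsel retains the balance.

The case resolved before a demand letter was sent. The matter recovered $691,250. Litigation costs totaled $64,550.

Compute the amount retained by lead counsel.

Fee base is the gross recovery, $691,250; costs are reimbursed separately.
The matter resolved before a demand letter was sent, so the 20% rate applies.
$691,250 × 20% = $138,250.00
Referral share: 27.5% of $138,250.00 = $38,018.75; lead counsel retains $138,250.00 − $38,018.75 = $100,231.25.

$100,231.25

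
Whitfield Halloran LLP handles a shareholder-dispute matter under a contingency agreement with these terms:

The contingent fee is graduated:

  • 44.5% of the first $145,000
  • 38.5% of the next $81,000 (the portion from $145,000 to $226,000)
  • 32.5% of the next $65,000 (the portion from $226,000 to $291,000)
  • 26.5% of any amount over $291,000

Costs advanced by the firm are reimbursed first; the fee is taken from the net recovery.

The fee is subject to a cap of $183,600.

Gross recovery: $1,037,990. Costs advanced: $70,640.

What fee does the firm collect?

Fee base (net of costs): $1,037,990 − $70,640 = $967,350
First $145,000 at 44.5% = $64,525.00
Next $81,000 at 38.5% = $31,185.00
Next $65,000 at 32.5% = $21,125.00
Remaining $676,350 at 26.5% = $179,232.75
Fee: $64,525.00 + $31,185.00 + $21,125.00 + $179,232.75 = $296,067.75
$296,067.75 exceeds the $183,600 cap, so the fee is capped at $183,600.00.

$183,600.00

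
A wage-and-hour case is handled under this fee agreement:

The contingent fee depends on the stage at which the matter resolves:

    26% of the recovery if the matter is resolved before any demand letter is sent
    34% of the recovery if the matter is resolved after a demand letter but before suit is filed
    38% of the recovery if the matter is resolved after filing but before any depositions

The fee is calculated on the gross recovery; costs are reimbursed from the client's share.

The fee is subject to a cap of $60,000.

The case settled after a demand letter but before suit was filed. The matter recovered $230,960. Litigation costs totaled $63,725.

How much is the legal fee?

Fee base is the gross recovery, $230,960; costs are reimbursed separately.
The matter settled after a demand letter but before suit was filed, so the 34% rate applies.
$230,960 × 34% = $78,526.40
$78,526.40 exceeds the $60,000 cap, so the fee is capped at $60,000.00.

$60,000.00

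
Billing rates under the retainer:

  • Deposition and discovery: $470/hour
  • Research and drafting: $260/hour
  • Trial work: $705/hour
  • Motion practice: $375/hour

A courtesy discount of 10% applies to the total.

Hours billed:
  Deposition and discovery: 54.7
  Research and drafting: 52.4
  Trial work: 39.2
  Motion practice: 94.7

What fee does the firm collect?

Deposition and discovery: 54.7 × $470 = $25,709.00
Research and drafting: 52.4 × $260 = $13,624.00
Trial work: 39.2 × $705 = $27,636.00
Motion practice: 94.7 × $375 = $35,512.50
Subtotal: $102,481.50
Less 10% discount: −$10,248.15
Total: $102,481.50 − $10,248.15 = $92,233.35

$92,233.35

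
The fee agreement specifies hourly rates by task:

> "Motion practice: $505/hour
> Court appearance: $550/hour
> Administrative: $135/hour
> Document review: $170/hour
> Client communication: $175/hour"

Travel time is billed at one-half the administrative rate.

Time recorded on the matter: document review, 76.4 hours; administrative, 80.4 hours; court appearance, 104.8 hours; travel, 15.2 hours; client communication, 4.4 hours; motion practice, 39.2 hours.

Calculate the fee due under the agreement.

Motion practice: 39.2 × $505 = $19,796.00
Court appearance: 104.8 × $550 = $57,640.00
Administrative: 80.4 × $135 = $10,854.00
Document review: 76.4 × $170 = $12,988.00
Client communication: 4.4 × $175 = $770.00
Subtotal: $19,796.00 + $57,640.00 + $10,854.00 + $12,988.00 + $770.00 = $102,048.00
Travel: 15.2 × ($135 ÷ 2) = 15.2 × $67.50 = $1,026.00
Total: $102,048.00 + $1,026.00 = $103,074.00

$103,074.00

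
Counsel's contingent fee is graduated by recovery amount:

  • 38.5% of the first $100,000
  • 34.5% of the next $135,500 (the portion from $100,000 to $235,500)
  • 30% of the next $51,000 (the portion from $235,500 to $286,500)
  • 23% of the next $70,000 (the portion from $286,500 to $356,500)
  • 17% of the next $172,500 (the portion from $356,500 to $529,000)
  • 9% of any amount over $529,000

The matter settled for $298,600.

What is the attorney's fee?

First $100,000 at 38.5% = $38,500.00
Next $135,500 at 34.5% = $46,747.50
Next $51,000 at 30% = $15,300.00
Remaining $12,100 at 23% = $2,783.00
Fee: $38,500.00 + $46,747.50 + $15,300.00 + $2,783.00 = $103,330.50

$103,330.50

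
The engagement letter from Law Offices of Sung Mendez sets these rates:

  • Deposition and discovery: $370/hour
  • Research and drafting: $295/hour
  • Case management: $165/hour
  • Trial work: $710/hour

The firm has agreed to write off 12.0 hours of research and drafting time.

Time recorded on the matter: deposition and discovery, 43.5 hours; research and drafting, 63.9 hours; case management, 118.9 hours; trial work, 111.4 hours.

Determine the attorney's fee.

$130,118.00

Deposition and discovery: 43.5 × $370 = $16,095.00
Research and drafting: 63.9 × $295 = $18,850.50
Case management: 118.9 × $165 = $19,618.50
Trial work: 111.4 × $710 = $79,094.00
Subtotal: $133,658.00
Write-off: 12.0 × $295 = $3,540.00
Total: $133,658.00 − $3,540.00 = $130,118.00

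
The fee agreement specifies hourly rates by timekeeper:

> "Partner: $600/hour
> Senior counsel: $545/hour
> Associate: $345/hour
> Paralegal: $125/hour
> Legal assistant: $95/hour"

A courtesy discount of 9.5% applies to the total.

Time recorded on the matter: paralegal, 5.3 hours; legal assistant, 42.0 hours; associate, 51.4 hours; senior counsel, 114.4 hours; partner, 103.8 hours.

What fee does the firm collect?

Partner: 103.8 × $600 = $62,280.00
Senior counsel: 114.4 × $545 = $62,348.00
Associate: 51.4 × $345 = $17,733.00
Paralegal: 5.3 × $125 = $662.50
Legal assistant: 42.0 × $95 = $3,990.00
Subtotal: $147,013.50
Less 9.5% discount: −$13,966.28
Total: $147,013.50 − $13,966.28 = $133,047.22

$133,047.22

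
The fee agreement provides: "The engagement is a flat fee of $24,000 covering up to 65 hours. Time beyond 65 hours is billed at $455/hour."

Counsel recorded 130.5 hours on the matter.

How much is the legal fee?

$53,802.50

Flat fee: $24,000.00
Excess hours: 130.5 − 65 = 65.5
Overrun: 65.5 × $455 = $29,802.50
Total: $24,000.00 + $29,802.50 = $53,802.50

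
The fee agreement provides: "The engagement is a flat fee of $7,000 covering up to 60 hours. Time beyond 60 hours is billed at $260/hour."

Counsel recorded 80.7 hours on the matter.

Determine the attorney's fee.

Flat fee: $7,000.00
Excess hours: 80.7 − 60 = 20.7
Overrun: 20.7 × $260 = $5,382.00
Total: $7,000.00 + $5,382.00 = $12,382.00

$12,382.00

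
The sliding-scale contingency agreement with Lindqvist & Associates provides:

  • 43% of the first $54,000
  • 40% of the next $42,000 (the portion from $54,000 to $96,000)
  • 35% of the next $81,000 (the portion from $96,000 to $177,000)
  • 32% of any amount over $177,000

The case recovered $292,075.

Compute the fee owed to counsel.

First $54,000 at 43% = $23,220.00
Next $42,000 at 40% = $16,800.00
Next $81,000 at 35% = $28,350.00
Remaining $115,075 at 32% = $36,824.00
Fee: $23,220.00 + $16,800.00 + $28,350.00 + $36,824.00 = $105,194.00

$105,194.00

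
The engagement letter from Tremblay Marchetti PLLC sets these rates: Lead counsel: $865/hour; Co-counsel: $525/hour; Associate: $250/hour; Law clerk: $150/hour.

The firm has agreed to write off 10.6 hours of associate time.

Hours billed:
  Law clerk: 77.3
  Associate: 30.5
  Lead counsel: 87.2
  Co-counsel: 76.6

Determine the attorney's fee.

$132,213.00

Lead counsel: 87.2 × $865 = $75,428.00
Co-counsel: 76.6 × $525 = $40,215.00
Associate: 30.5 × $250 = $7,625.00
Law clerk: 77.3 × $150 = $11,595.00
Subtotal: $134,863.00
Write-off: 10.6 × $250 = $2,650.00
Total: $134,863.00 − $2,650.00 = $132,213.00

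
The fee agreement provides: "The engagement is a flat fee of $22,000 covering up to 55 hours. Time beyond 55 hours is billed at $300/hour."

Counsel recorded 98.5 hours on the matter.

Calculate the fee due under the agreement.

Flat fee: $22,000.00
Excess hours: 98.5 − 55 = 43.5
Overrun: 43.5 × $300 = $13,050.00
Total: $22,000.00 + $13,050.00 = $35,050.00

$35,050.00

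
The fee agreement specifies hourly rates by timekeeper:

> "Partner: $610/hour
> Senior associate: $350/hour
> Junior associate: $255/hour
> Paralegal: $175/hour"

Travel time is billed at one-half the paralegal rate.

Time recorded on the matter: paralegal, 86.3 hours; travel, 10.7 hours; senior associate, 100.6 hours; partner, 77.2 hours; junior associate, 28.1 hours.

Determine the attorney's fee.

Partner: 77.2 × $610 = $47,092.00
Senior associate: 100.6 × $350 = $35,210.00
Junior associate: 28.1 × $255 = $7,165.50
Paralegal: 86.3 × $175 = $15,102.50
Subtotal: $47,092.00 + $35,210.00 + $7,165.50 + $15,102.50 = $104,570.00
Travel: 10.7 × ($175 ÷ 2) = 10.7 × $87.50 = $936.25
Total: $104,570.00 + $936.25 = $105,506.25

$105,506.25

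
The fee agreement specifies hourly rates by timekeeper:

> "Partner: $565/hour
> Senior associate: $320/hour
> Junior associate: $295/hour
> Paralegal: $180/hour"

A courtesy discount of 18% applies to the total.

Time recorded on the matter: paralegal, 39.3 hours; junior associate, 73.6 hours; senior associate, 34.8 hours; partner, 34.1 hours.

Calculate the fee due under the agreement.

$48,534.57

Partner: 34.1 × $565 = $19,266.50
Senior associate: 34.8 × $320 = $11,136.00
Junior associate: 73.6 × $295 = $21,712.00
Paralegal: 39.3 × $180 = $7,074.00
Subtotal: $59,188.50
Less 18% discount: −$10,653.93
Total: $59,188.50 − $10,653.93 = $48,534.57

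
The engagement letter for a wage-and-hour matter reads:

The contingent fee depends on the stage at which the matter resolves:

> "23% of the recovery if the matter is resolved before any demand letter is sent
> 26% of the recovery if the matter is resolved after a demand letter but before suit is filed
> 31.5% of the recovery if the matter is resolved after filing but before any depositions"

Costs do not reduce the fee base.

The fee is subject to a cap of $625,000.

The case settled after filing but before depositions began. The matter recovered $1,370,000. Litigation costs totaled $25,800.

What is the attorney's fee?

Fee base is the gross recovery, $1,370,000; costs are reimbursed separately.
The matter settled after filing but before depositions began, so the 31.5% rate applies.
$1,370,000 × 31.5% = $431,550.00
$431,550.00 is under the $625,000 cap.

$431,550.00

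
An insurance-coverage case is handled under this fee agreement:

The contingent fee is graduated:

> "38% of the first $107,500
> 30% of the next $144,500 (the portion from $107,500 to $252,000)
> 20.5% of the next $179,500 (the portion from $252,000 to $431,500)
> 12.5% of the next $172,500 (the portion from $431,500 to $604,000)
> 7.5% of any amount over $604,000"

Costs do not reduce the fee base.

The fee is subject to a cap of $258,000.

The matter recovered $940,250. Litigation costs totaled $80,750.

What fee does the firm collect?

$167,778.75

Fee base is the gross recovery, $940,250; costs are reimbursed separately.
First $107,500 at 38% = $40,850.00
Next $144,500 at 30% = $43,350.00
Next $179,500 at 20.5% = $36,797.50
Next $172,500 at 12.5% = $21,562.50
Remaining $336,250 at 7.5% = $25,218.75
Fee: $40,850.00 + $43,350.00 + $36,797.50 + $21,562.50 + $25,218.75 = $167,778.75
$167,778.75 is under the $258,000 cap.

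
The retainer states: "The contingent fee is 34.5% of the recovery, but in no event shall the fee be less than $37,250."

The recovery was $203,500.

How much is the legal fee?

34.5% of $203,500 = $70,207.50
That exceeds the $37,250 minimum.

$70,207.50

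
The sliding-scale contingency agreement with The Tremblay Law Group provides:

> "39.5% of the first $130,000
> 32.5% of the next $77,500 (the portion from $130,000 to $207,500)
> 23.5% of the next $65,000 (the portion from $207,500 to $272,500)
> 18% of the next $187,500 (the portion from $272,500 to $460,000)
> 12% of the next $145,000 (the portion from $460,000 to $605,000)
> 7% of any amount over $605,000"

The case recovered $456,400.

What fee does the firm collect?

First $130,000 at 39.5% = $51,350.00
Next $77,500 at 32.5% = $25,187.50
Next $65,000 at 23.5% = $15,275.00
Remaining $183,900 at 18% = $33,102.00
Fee: $51,350.00 + $25,187.50 + $15,275.00 + $33,102.00 = $124,914.50

$124,914.50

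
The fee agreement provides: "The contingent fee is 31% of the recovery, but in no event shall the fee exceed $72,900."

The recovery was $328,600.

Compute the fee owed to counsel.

31% of $328,600 = $101,866.00
That exceeds the $72,900 cap, so the fee is capped at $72,900.

$72,900.00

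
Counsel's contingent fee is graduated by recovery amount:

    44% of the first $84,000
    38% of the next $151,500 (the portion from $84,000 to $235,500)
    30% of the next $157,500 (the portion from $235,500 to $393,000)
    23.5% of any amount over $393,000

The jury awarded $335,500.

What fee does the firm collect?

$124,530.00

First $84,000 at 44% = $36,960.00
Next $151,500 at 38% = $57,570.00
Remaining $100,000 at 30% = $30,000.00
Fee: $36,960.00 + $57,570.00 + $30,000.00 = $124,530.00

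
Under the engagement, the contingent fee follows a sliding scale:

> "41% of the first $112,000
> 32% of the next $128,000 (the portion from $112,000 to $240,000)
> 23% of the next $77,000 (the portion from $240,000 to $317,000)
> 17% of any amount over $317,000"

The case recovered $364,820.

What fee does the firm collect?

$112,719.40

First $112,000 at 41% = $45,920.00
Next $128,000 at 32% = $40,960.00
Next $77,000 at 23% = $17,710.00
Remaining $47,820 at 17% = $8,129.40
Fee: $45,920.00 + $40,960.00 + $17,710.00 + $8,129.40 = $112,719.40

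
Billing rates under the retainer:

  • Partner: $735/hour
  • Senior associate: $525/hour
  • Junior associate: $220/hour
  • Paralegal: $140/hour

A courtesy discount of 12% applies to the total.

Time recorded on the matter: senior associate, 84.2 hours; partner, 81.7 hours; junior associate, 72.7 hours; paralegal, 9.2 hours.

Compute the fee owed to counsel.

$106,952.12

Partner: 81.7 × $735 = $60,049.50
Senior associate: 84.2 × $525 = $44,205.00
Junior associate: 72.7 × $220 = $15,994.00
Paralegal: 9.2 × $140 = $1,288.00
Subtotal: $121,536.50
Less 12% discount: −$14,584.38
Total: $121,536.50 − $14,584.38 = $106,952.12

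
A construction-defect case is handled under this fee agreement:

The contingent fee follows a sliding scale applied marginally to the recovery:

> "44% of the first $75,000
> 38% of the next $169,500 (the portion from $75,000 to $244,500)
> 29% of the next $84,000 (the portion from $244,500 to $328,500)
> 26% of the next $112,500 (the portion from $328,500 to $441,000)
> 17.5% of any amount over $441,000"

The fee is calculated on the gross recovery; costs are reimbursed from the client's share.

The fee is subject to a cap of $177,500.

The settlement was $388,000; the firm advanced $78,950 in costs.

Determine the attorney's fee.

Fee base is the gross recovery, $388,000; costs are reimbursed separately.
First $75,000 at 44% = $33,000.00
Next $169,500 at 38% = $64,410.00
Next $84,000 at 29% = $24,360.00
Remaining $59,500 at 26% = $15,470.00
Fee: $33,000.00 + $64,410.00 + $24,360.00 + $15,470.00 = $137,240.00
$137,240.00 is under the $177,500 cap.

$137,240.00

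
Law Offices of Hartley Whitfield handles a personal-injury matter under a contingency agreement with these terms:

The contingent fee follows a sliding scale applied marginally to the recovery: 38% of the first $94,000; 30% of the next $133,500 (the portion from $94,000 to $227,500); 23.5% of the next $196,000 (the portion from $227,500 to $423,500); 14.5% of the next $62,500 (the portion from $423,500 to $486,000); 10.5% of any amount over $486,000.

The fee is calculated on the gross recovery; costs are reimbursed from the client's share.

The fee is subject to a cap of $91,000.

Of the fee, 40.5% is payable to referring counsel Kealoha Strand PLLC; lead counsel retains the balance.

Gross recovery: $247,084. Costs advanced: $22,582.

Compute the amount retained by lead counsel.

Fee base is the gross recovery, $247,084; costs are reimbursed separately.
First $94,000 at 38% = $35,720.00
Next $133,500 at 30% = $40,050.00
Remaining $19,584 at 23.5% = $4,602.24
Fee: $35,720.00 + $40,050.00 + $4,602.24 = $80,372.24
$80,372.24 is under the $91,000 cap.
Referral share: 40.5% of $80,372.24 = $32,550.76; lead counsel retains $80,372.24 − $32,550.76 = $47,821.48.

$47,821.48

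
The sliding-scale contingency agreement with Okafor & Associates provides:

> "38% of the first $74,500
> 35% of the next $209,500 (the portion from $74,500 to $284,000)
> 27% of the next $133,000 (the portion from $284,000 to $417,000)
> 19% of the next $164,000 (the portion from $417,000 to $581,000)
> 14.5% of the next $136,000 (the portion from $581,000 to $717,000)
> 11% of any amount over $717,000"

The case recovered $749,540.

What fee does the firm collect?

First $74,500 at 38% = $28,310.00
Next $209,500 at 35% = $73,325.00
Next $133,000 at 27% = $35,910.00
Next $164,000 at 19% = $31,160.00
Next $136,000 at 14.5% = $19,720.00
Remaining $32,540 at 11% = $3,579.40
Fee: $28,310.00 + $73,325.00 + $35,910.00 + $31,160.00 + $19,720.00 + $3,579.40 = $192,004.40

$192,004.40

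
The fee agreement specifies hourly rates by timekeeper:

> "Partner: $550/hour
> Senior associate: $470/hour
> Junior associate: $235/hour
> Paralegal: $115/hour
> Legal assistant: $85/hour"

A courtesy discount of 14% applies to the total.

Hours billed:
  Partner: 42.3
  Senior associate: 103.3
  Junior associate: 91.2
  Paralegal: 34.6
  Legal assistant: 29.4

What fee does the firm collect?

Partner: 42.3 × $550 = $23,265.00
Senior associate: 103.3 × $470 = $48,551.00
Junior associate: 91.2 × $235 = $21,432.00
Paralegal: 34.6 × $115 = $3,979.00
Legal assistant: 29.4 × $85 = $2,499.00
Subtotal: $99,726.00
Less 14% discount: −$13,961.64
Total: $99,726.00 − $13,961.64 = $85,764.36

$85,764.36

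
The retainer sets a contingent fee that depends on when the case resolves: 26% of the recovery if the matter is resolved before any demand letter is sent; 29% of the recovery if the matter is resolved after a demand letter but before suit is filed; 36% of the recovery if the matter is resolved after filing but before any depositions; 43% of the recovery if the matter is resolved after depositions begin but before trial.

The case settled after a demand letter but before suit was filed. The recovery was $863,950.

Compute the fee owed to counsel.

The matter settled after a demand letter but before suit was filed, so the 29% rate applies.
$863,950 × 29% = $250,545.50

$250,545.50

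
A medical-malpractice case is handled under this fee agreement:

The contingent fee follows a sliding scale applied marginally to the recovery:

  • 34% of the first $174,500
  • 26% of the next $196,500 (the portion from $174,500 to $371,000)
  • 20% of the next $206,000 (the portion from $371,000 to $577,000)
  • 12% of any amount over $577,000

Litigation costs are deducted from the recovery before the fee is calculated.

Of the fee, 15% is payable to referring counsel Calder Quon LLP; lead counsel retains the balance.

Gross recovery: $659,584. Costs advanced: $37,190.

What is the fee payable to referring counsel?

$23,560.09

Fee base (net of costs): $659,584 − $37,190 = $622,394
First $174,500 at 34% = $59,330.00
Next $196,500 at 26% = $51,090.00
Next $206,000 at 20% = $41,200.00
Remaining $45,394 at 12% = $5,447.28
Fee: $59,330.00 + $51,090.00 + $41,200.00 + $5,447.28 = $157,067.28
Referral share: 15% of $157,067.28 = $23,560.09; lead counsel retains $157,067.28 − $23,560.09 = $133,507.19.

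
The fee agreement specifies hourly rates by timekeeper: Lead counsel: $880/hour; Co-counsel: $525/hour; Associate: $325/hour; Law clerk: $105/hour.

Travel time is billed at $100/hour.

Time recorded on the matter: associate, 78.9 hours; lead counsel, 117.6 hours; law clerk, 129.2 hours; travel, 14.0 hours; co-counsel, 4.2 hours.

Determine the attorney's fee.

$146,301.50

Lead counsel: 117.6 × $880 = $103,488.00
Co-counsel: 4.2 × $525 = $2,205.00
Associate: 78.9 × $325 = $25,642.50
Law clerk: 129.2 × $105 = $13,566.00
Subtotal: $103,488.00 + $2,205.00 + $25,642.50 + $13,566.00 = $144,901.50
Travel: 14.0 × $100 = $1,400.00
Total: $144,901.50 + $1,400.00 = $146,301.50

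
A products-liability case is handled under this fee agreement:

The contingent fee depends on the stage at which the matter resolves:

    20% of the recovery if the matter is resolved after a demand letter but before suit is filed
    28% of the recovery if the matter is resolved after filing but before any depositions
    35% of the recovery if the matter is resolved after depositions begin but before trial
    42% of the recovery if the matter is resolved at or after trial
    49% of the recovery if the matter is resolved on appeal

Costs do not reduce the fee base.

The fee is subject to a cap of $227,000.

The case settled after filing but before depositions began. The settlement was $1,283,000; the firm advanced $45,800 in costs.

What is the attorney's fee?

$227,000.00

Fee base is the gross recovery, $1,283,000; costs are reimbursed separately.
The matter settled after filing but before depositions began, so the 28% rate applies.
$1,283,000 × 28% = $359,240.00
$359,240.00 exceeds the $227,000 cap, so the fee is capped at $227,000.00.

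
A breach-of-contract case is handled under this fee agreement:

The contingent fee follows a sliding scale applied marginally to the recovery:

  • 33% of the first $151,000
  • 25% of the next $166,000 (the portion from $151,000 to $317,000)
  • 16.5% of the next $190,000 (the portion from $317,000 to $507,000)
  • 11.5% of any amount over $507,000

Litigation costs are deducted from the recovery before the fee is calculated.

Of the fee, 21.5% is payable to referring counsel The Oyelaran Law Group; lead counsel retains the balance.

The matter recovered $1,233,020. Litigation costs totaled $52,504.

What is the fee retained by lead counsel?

Fee base (net of costs): $1,233,020 − $52,504 = $1,180,516
First $151,000 at 33% = $49,830.00
Next $166,000 at 25% = $41,500.00
Next $190,000 at 16.5% = $31,350.00
Remaining $673,516 at 11.5% = $77,454.34
Fee: $49,830.00 + $41,500.00 + $31,350.00 + $77,454.34 = $200,134.34
Referral share: 21.5% of $200,134.34 = $43,028.88; lead counsel retains $200,134.34 − $43,028.88 = $157,105.46.

$157,105.46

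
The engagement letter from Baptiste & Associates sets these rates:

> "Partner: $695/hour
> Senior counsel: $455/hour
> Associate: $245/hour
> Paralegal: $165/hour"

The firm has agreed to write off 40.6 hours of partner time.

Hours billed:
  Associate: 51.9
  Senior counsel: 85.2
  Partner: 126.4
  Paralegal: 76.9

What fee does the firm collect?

$123,801.00

Partner: 126.4 × $695 = $87,848.00
Senior counsel: 85.2 × $455 = $38,766.00
Associate: 51.9 × $245 = $12,715.50
Paralegal: 76.9 × $165 = $12,688.50
Subtotal: $152,018.00
Write-off: 40.6 × $695 = $28,217.00
Total: $152,018.00 − $28,217.00 = $123,801.00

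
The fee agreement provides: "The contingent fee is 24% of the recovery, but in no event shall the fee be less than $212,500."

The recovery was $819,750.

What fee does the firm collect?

24% of $819,750 = $196,740.00
That is below the $212,500 minimum, so the minimum applies.

$212,500.00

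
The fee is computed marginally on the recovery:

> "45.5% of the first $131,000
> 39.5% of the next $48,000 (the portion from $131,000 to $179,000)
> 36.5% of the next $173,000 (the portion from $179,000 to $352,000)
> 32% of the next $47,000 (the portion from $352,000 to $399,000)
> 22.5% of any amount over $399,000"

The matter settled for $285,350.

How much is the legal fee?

$117,382.75

First $131,000 at 45.5% = $59,605.00
Next $48,000 at 39.5% = $18,960.00
Remaining $106,350 at 36.5% = $38,817.75
Fee: $59,605.00 + $18,960.00 + $38,817.75 = $117,382.75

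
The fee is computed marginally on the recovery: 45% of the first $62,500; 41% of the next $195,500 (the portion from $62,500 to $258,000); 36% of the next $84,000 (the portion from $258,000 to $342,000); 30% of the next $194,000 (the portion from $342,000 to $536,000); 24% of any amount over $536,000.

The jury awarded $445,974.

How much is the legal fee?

$169,712.20

First $62,500 at 45% = $28,125.00
Next $195,500 at 41% = $80,155.00
Next $84,000 at 36% = $30,240.00
Remaining $103,974 at 30% = $31,192.20
Fee: $28,125.00 + $80,155.00 + $30,240.00 + $31,192.20 = $169,712.20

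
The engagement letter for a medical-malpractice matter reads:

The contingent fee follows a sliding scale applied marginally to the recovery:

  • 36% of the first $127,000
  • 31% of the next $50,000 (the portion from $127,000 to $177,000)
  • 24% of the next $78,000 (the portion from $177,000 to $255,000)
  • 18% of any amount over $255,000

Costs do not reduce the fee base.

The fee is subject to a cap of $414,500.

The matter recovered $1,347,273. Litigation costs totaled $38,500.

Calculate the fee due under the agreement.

Fee base is the gross recovery, $1,347,273; costs are reimbursed separately.
First $127,000 at 36% = $45,720.00
Next $50,000 at 31% = $15,500.00
Next $78,000 at 24% = $18,720.00
Remaining $1,092,273 at 18% = $196,609.14
Fee: $45,720.00 + $15,500.00 + $18,720.00 + $196,609.14 = $276,549.14
$276,549.14 is under the $414,500 cap.

$276,549.14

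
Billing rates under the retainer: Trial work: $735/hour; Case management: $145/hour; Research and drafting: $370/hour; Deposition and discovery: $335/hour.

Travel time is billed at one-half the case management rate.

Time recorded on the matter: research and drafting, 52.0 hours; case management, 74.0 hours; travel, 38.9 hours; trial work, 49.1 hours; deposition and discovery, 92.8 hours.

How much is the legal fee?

$99,966.75

Trial work: 49.1 × $735 = $36,088.50
Case management: 74.0 × $145 = $10,730.00
Research and drafting: 52.0 × $370 = $19,240.00
Deposition and discovery: 92.8 × $335 = $31,088.00
Subtotal: $36,088.50 + $10,730.00 + $19,240.00 + $31,088.00 = $97,146.50
Travel: 38.9 × ($145 ÷ 2) = 38.9 × $72.50 = $2,820.25
Total: $97,146.50 + $2,820.25 = $99,966.75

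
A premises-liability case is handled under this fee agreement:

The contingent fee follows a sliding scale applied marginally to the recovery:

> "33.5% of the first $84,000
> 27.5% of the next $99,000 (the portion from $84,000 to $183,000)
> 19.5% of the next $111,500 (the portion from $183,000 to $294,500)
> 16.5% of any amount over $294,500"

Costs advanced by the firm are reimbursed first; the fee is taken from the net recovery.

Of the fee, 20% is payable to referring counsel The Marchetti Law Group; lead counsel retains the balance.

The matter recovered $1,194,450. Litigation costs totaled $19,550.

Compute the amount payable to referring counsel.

$44,474.70

Fee base (net of costs): $1,194,450 − $19,550 = $1,174,900
First $84,000 at 33.5% = $28,140.00
Next $99,000 at 27.5% = $27,225.00
Next $111,500 at 19.5% = $21,742.50
Remaining $880,400 at 16.5% = $145,266.00
Fee: $28,140.00 + $27,225.00 + $21,742.50 + $145,266.00 = $222,373.50
Referral share: 20% of $222,373.50 = $44,474.70; lead counsel retains $222,373.50 − $44,474.70 = $177,898.80.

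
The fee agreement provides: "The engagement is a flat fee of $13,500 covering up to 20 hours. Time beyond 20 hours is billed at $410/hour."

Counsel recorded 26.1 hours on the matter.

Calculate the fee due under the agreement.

$16,001.00

Flat fee: $13,500.00
Excess hours: 26.1 − 20 = 6.1
Overrun: 6.1 × $410 = $2,501.00
Total: $13,500.00 + $2,501.00 = $16,001.00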